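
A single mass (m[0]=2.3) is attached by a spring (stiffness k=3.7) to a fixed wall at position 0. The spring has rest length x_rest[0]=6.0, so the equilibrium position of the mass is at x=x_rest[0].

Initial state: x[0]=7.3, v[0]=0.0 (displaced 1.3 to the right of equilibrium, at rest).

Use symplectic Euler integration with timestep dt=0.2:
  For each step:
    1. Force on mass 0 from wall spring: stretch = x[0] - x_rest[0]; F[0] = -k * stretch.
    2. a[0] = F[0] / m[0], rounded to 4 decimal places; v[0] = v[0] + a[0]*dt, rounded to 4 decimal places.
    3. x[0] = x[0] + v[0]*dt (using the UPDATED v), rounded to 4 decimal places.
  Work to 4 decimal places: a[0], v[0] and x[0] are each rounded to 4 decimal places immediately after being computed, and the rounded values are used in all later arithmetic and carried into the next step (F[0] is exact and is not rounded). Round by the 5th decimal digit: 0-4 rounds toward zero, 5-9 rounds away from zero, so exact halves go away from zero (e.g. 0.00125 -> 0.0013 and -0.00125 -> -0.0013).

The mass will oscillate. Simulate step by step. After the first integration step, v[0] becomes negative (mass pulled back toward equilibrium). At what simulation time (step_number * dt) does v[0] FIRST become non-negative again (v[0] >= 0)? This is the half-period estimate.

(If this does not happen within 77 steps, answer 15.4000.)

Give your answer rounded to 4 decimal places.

Step 0: x=[7.3000] v=[0.0000]
Step 1: x=[7.2163] v=[-0.4183]
Step 2: x=[7.0544] v=[-0.8096]
Step 3: x=[6.8246] v=[-1.1488]
Step 4: x=[6.5418] v=[-1.4141]
Step 5: x=[6.2241] v=[-1.5884]
Step 6: x=[5.8920] v=[-1.6605]
Step 7: x=[5.5668] v=[-1.6258]
Step 8: x=[5.2695] v=[-1.4864]
Step 9: x=[5.0192] v=[-1.2514]
Step 10: x=[4.8320] v=[-0.9358]
Step 11: x=[4.7200] v=[-0.5600]
Step 12: x=[4.6904] v=[-0.1482]
Step 13: x=[4.7450] v=[0.2731]
First v>=0 after going negative at step 13, time=2.6000

Answer: 2.6000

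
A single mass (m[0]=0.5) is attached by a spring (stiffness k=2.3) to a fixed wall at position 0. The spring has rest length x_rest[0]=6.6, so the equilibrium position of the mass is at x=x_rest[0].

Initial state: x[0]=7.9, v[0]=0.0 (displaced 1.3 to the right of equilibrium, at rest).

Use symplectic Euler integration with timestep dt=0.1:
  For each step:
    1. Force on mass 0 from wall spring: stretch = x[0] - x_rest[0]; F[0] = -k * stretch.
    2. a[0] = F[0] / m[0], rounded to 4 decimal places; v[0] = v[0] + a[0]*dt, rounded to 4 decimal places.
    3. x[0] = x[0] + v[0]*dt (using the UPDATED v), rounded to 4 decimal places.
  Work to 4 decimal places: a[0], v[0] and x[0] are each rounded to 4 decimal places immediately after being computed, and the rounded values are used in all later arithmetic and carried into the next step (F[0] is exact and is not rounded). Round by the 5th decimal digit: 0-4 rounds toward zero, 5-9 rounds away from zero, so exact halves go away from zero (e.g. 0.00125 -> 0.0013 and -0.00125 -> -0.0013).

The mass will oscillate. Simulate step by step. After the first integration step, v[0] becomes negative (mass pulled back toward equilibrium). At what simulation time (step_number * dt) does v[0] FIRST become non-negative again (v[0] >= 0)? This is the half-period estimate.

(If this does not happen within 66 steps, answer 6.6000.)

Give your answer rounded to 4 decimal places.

Answer: 1.5000

Derivation:
Step 0: x=[7.9000] v=[0.0000]
Step 1: x=[7.8402] v=[-0.5980]
Step 2: x=[7.7234] v=[-1.1685]
Step 3: x=[7.5549] v=[-1.6853]
Step 4: x=[7.3424] v=[-2.1246]
Step 5: x=[7.0958] v=[-2.4661]
Step 6: x=[6.8264] v=[-2.6942]
Step 7: x=[6.5466] v=[-2.7983]
Step 8: x=[6.2692] v=[-2.7737]
Step 9: x=[6.0071] v=[-2.6215]
Step 10: x=[5.7722] v=[-2.3488]
Step 11: x=[5.5754] v=[-1.9680]
Step 12: x=[5.4257] v=[-1.4967]
Step 13: x=[5.3301] v=[-0.9565]
Step 14: x=[5.2929] v=[-0.3724]
Step 15: x=[5.3158] v=[0.2289]
First v>=0 after going negative at step 15, time=1.5000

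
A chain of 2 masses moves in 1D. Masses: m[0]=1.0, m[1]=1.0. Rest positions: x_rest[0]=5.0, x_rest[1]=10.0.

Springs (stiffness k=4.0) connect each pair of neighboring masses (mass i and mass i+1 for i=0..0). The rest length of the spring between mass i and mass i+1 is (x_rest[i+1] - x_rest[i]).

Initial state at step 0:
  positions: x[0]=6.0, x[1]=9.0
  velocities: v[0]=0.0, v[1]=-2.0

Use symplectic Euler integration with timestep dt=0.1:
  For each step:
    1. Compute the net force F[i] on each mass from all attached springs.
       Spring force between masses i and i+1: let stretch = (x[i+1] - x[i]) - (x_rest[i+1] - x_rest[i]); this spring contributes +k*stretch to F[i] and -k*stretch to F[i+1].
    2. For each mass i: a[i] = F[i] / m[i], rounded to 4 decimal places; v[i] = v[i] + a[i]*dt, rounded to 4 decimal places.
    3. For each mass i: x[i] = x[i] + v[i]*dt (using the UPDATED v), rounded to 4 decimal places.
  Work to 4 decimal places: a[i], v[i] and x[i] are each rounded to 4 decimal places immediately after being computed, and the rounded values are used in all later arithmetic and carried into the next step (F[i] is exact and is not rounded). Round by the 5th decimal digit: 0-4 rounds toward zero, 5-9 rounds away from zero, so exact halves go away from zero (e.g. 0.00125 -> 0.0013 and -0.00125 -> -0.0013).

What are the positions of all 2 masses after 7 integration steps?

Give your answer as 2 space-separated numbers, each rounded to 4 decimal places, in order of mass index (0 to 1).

Answer: 4.0921 9.5079

Derivation:
Step 0: x=[6.0000 9.0000] v=[0.0000 -2.0000]
Step 1: x=[5.9200 8.8800] v=[-0.8000 -1.2000]
Step 2: x=[5.7584 8.8416] v=[-1.6160 -0.3840]
Step 3: x=[5.5201 8.8799] v=[-2.3827 0.3827]
Step 4: x=[5.2162 8.9838] v=[-3.0388 1.0388]
Step 5: x=[4.8630 9.1370] v=[-3.5318 1.5318]
Step 6: x=[4.4808 9.3192] v=[-3.8222 1.8222]
Step 7: x=[4.0921 9.5079] v=[-3.8868 1.8868]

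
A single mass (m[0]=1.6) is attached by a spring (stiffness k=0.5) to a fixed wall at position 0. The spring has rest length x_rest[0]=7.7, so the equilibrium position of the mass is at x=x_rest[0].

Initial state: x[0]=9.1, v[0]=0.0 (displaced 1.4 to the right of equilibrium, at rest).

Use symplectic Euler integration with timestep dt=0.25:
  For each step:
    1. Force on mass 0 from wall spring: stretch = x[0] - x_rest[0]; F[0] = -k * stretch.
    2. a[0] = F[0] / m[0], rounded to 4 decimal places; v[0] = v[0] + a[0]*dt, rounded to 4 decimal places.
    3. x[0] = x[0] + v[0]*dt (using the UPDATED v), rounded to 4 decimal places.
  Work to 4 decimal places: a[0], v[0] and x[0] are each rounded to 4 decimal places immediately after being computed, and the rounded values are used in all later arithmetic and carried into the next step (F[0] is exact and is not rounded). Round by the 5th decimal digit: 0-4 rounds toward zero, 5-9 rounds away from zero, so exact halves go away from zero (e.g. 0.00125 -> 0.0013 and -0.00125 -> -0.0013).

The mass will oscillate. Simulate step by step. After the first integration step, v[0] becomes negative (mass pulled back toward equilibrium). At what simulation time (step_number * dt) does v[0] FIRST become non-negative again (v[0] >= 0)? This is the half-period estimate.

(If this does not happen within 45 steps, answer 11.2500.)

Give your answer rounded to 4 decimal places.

Answer: 5.7500

Derivation:
Step 0: x=[9.1000] v=[0.0000]
Step 1: x=[9.0727] v=[-0.1094]
Step 2: x=[9.0185] v=[-0.2167]
Step 3: x=[8.9386] v=[-0.3197]
Step 4: x=[8.8345] v=[-0.4165]
Step 5: x=[8.7082] v=[-0.5051]
Step 6: x=[8.5622] v=[-0.5839]
Step 7: x=[8.3994] v=[-0.6513]
Step 8: x=[8.2229] v=[-0.7060]
Step 9: x=[8.0362] v=[-0.7469]
Step 10: x=[7.8429] v=[-0.7732]
Step 11: x=[7.6468] v=[-0.7844]
Step 12: x=[7.4517] v=[-0.7803]
Step 13: x=[7.2615] v=[-0.7609]
Step 14: x=[7.0798] v=[-0.7267]
Step 15: x=[6.9102] v=[-0.6783]
Step 16: x=[6.7561] v=[-0.6166]
Step 17: x=[6.6204] v=[-0.5429]
Step 18: x=[6.5058] v=[-0.4586]
Step 19: x=[6.4145] v=[-0.3653]
Step 20: x=[6.3483] v=[-0.2649]
Step 21: x=[6.3085] v=[-0.1593]
Step 22: x=[6.2959] v=[-0.0506]
Step 23: x=[6.3107] v=[0.0591]
First v>=0 after going negative at step 23, time=5.7500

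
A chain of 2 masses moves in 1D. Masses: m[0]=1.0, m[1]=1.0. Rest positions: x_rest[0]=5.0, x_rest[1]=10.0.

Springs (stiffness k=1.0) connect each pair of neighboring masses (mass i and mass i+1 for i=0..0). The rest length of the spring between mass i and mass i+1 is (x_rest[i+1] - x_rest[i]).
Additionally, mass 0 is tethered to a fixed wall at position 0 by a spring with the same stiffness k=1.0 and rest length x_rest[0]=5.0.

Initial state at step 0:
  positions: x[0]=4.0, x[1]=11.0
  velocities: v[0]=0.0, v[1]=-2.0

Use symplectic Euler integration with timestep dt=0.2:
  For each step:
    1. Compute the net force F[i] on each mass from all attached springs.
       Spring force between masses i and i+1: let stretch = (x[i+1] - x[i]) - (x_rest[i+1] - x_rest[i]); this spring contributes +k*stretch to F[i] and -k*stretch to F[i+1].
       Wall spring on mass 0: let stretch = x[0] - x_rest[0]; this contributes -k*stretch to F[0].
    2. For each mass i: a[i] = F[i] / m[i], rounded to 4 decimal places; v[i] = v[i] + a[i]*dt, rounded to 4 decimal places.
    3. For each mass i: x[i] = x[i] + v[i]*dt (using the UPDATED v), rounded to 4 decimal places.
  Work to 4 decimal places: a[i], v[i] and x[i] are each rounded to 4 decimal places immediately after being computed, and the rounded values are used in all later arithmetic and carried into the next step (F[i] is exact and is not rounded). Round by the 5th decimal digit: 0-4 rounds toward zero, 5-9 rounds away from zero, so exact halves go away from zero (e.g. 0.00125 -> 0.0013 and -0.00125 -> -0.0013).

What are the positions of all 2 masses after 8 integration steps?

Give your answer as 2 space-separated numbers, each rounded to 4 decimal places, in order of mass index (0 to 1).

Answer: 5.2642 7.3170

Derivation:
Step 0: x=[4.0000 11.0000] v=[0.0000 -2.0000]
Step 1: x=[4.1200 10.5200] v=[0.6000 -2.4000]
Step 2: x=[4.3312 9.9840] v=[1.0560 -2.6800]
Step 3: x=[4.5953 9.4219] v=[1.3203 -2.8106]
Step 4: x=[4.8686 8.8667] v=[1.3666 -2.7759]
Step 5: x=[5.1071 8.3516] v=[1.1925 -2.5755]
Step 6: x=[5.2711 7.9067] v=[0.8200 -2.2244]
Step 7: x=[5.3297 7.5564] v=[0.2929 -1.7515]
Step 8: x=[5.2642 7.3170] v=[-0.3277 -1.1968]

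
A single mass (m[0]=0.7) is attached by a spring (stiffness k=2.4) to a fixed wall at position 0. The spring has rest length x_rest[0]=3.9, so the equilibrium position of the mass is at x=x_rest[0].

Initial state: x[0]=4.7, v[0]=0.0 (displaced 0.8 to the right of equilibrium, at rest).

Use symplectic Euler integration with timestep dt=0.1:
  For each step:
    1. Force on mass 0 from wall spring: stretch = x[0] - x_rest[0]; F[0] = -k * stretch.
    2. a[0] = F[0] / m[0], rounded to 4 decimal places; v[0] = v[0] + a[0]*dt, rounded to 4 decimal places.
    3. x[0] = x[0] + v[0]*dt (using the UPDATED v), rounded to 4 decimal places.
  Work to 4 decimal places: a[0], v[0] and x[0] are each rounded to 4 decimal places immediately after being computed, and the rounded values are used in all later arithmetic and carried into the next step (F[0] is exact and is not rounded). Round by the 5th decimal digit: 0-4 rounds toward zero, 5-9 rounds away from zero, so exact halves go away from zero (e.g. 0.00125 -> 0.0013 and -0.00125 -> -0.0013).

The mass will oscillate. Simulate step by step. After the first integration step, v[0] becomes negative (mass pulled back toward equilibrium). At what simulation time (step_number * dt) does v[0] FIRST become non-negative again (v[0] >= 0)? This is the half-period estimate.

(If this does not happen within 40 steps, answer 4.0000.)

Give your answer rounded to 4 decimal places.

Step 0: x=[4.7000] v=[0.0000]
Step 1: x=[4.6726] v=[-0.2743]
Step 2: x=[4.6187] v=[-0.5392]
Step 3: x=[4.5401] v=[-0.7856]
Step 4: x=[4.4396] v=[-1.0051]
Step 5: x=[4.3206] v=[-1.1901]
Step 6: x=[4.1872] v=[-1.3343]
Step 7: x=[4.0439] v=[-1.4328]
Step 8: x=[3.8957] v=[-1.4821]
Step 9: x=[3.7476] v=[-1.4806]
Step 10: x=[3.6048] v=[-1.4284]
Step 11: x=[3.4721] v=[-1.3272]
Step 12: x=[3.3541] v=[-1.1805]
Step 13: x=[3.2548] v=[-0.9933]
Step 14: x=[3.1776] v=[-0.7721]
Step 15: x=[3.1252] v=[-0.5244]
Step 16: x=[3.0993] v=[-0.2588]
Step 17: x=[3.1009] v=[0.0157]
First v>=0 after going negative at step 17, time=1.7000

Answer: 1.7000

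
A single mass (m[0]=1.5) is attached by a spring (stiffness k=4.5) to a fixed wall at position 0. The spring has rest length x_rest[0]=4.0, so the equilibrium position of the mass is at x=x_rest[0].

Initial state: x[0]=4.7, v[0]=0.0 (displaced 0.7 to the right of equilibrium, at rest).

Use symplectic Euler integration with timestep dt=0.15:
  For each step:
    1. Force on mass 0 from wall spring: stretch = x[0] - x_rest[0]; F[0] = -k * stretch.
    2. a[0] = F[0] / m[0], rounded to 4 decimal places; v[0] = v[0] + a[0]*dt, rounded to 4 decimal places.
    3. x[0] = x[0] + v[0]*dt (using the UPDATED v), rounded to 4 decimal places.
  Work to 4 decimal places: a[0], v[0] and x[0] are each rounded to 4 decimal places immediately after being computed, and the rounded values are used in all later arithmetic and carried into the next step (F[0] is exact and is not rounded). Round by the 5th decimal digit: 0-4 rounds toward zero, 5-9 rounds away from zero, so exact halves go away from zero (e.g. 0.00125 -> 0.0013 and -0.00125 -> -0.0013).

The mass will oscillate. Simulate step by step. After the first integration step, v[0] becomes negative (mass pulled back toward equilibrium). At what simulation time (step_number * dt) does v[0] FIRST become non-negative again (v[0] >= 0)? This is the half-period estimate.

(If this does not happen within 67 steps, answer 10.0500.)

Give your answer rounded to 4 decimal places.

Step 0: x=[4.7000] v=[0.0000]
Step 1: x=[4.6528] v=[-0.3150]
Step 2: x=[4.5615] v=[-0.6088]
Step 3: x=[4.4323] v=[-0.8615]
Step 4: x=[4.2739] v=[-1.0560]
Step 5: x=[4.0970] v=[-1.1793]
Step 6: x=[3.9136] v=[-1.2230]
Step 7: x=[3.7360] v=[-1.1841]
Step 8: x=[3.5762] v=[-1.0653]
Step 9: x=[3.4450] v=[-0.8746]
Step 10: x=[3.3513] v=[-0.6249]
Step 11: x=[3.3014] v=[-0.3330]
Step 12: x=[3.2986] v=[-0.0186]
Step 13: x=[3.3432] v=[0.2970]
First v>=0 after going negative at step 13, time=1.9500

Answer: 1.9500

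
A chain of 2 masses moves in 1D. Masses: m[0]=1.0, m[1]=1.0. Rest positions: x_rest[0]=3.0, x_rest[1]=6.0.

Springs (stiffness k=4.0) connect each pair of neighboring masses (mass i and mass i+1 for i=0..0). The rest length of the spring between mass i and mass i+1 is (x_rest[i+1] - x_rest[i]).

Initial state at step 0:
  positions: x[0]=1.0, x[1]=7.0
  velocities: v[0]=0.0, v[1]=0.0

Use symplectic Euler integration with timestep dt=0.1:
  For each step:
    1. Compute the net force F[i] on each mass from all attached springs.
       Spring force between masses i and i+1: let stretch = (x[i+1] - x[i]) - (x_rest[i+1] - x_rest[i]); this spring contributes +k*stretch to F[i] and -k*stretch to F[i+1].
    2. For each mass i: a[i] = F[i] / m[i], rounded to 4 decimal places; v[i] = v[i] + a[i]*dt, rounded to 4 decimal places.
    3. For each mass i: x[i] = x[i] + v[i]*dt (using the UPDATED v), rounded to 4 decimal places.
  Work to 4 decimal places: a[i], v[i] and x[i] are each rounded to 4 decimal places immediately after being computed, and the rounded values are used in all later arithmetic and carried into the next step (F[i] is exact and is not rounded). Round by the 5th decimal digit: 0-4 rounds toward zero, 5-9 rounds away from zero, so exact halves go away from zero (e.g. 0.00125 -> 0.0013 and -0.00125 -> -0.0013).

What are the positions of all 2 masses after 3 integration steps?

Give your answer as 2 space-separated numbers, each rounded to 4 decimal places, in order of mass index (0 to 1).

Answer: 1.6728 6.3272

Derivation:
Step 0: x=[1.0000 7.0000] v=[0.0000 0.0000]
Step 1: x=[1.1200 6.8800] v=[1.2000 -1.2000]
Step 2: x=[1.3504 6.6496] v=[2.3040 -2.3040]
Step 3: x=[1.6728 6.3272] v=[3.2237 -3.2237]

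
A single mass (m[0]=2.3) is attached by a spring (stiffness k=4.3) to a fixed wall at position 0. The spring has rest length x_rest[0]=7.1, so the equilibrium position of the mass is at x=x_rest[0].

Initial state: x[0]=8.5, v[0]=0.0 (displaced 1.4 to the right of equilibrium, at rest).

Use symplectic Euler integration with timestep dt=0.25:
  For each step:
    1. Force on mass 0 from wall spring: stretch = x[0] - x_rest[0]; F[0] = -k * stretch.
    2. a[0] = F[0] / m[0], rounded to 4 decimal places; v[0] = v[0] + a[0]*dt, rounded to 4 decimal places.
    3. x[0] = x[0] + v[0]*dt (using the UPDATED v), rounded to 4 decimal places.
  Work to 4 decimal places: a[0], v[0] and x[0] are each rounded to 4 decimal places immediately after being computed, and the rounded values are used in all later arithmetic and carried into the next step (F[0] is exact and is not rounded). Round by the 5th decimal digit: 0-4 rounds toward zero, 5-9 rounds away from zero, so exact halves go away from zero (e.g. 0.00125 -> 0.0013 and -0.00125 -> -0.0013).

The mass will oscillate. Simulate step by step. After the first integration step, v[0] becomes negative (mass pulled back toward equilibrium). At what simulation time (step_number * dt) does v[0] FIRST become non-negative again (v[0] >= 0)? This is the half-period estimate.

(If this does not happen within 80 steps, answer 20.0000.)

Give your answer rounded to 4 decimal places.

Step 0: x=[8.5000] v=[0.0000]
Step 1: x=[8.3364] v=[-0.6544]
Step 2: x=[8.0283] v=[-1.2323]
Step 3: x=[7.6118] v=[-1.6662]
Step 4: x=[7.1355] v=[-1.9054]
Step 5: x=[6.6550] v=[-1.9220]
Step 6: x=[6.2265] v=[-1.7140]
Step 7: x=[5.9001] v=[-1.3057]
Step 8: x=[5.7139] v=[-0.7449]
Step 9: x=[5.6896] v=[-0.0971]
Step 10: x=[5.8301] v=[0.5621]
First v>=0 after going negative at step 10, time=2.5000

Answer: 2.5000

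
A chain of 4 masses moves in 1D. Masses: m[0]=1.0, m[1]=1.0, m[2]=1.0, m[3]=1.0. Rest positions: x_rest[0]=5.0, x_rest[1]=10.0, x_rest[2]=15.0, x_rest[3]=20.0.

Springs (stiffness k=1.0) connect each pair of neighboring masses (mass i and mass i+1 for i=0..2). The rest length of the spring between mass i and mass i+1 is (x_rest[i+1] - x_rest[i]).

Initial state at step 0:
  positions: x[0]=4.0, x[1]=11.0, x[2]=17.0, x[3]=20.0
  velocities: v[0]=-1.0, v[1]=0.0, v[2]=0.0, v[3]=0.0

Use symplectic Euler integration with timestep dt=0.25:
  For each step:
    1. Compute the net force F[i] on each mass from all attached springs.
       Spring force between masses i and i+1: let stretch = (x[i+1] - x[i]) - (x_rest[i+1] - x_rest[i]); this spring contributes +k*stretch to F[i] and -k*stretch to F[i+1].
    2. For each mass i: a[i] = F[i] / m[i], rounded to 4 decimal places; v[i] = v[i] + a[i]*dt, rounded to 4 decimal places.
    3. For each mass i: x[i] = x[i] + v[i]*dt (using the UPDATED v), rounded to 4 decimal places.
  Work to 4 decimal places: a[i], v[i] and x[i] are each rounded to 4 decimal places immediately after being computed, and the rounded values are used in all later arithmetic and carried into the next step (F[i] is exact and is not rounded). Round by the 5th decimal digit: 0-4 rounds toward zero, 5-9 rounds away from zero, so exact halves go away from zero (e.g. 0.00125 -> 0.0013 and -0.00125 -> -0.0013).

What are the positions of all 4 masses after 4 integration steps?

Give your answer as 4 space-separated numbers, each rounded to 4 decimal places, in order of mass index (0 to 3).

Answer: 4.2259 10.2976 15.4997 20.9771

Derivation:
Step 0: x=[4.0000 11.0000 17.0000 20.0000] v=[-1.0000 0.0000 0.0000 0.0000]
Step 1: x=[3.8750 10.9375 16.8125 20.1250] v=[-0.5000 -0.2500 -0.7500 0.5000]
Step 2: x=[3.8789 10.8008 16.4649 20.3555] v=[0.0156 -0.5469 -1.3906 0.9219]
Step 3: x=[4.0029 10.5855 16.0064 20.6553] v=[0.4961 -0.8614 -1.8340 1.1993]
Step 4: x=[4.2259 10.2976 15.4997 20.9771] v=[0.8918 -1.1518 -2.0270 1.2871]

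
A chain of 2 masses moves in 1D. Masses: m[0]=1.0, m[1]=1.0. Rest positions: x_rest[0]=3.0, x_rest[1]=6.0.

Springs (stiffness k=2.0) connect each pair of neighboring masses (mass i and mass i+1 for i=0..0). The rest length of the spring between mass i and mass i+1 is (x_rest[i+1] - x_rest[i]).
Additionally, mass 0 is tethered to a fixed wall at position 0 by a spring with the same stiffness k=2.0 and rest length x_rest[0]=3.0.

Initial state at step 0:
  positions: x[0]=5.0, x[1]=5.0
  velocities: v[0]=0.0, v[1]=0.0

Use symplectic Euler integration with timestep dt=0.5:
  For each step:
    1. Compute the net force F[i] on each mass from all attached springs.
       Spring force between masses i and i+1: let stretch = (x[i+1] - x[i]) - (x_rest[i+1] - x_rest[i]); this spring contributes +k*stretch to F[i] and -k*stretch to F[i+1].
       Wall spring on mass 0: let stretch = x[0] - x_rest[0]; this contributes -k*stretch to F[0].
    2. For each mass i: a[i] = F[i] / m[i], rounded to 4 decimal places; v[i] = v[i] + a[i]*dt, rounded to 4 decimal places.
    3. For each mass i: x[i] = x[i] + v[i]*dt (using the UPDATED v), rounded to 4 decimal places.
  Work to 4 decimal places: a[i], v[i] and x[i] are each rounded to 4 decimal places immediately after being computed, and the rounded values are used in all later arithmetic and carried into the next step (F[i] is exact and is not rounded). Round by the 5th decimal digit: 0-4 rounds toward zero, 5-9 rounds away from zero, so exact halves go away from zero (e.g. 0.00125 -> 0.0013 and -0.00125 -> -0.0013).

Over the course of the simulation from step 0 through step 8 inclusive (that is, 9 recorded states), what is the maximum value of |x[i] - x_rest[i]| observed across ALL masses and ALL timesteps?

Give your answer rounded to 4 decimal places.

Answer: 2.3203

Derivation:
Step 0: x=[5.0000 5.0000] v=[0.0000 0.0000]
Step 1: x=[2.5000 6.5000] v=[-5.0000 3.0000]
Step 2: x=[0.7500 7.5000] v=[-3.5000 2.0000]
Step 3: x=[2.0000 6.6250] v=[2.5000 -1.7500]
Step 4: x=[4.5625 4.9375] v=[5.1250 -3.3750]
Step 5: x=[5.0313 4.5625] v=[0.9375 -0.7500]
Step 6: x=[2.7500 5.9219] v=[-4.5626 2.7188]
Step 7: x=[0.6797 7.1954] v=[-4.1407 2.5469]
Step 8: x=[1.5274 6.7110] v=[1.6953 -0.9688]
Max displacement = 2.3203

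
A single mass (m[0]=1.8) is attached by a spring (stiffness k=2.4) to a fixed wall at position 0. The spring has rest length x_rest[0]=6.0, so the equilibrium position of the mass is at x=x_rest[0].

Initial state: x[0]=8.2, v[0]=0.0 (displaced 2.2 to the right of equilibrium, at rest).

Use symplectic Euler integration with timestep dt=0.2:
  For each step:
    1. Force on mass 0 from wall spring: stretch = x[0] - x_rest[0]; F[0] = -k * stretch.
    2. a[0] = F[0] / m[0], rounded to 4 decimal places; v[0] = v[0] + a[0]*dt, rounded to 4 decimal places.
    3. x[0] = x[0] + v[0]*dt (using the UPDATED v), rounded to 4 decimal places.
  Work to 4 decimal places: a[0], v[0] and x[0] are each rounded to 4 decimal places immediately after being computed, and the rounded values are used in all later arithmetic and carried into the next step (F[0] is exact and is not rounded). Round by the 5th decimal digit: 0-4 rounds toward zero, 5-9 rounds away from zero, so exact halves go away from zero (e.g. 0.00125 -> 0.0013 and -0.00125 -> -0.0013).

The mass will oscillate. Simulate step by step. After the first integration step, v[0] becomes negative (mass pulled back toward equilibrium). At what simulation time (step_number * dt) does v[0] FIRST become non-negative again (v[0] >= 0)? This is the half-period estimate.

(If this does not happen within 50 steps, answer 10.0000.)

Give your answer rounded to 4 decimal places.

Answer: 2.8000

Derivation:
Step 0: x=[8.2000] v=[0.0000]
Step 1: x=[8.0827] v=[-0.5867]
Step 2: x=[7.8543] v=[-1.1421]
Step 3: x=[7.5270] v=[-1.6366]
Step 4: x=[7.1182] v=[-2.0438]
Step 5: x=[6.6498] v=[-2.3420]
Step 6: x=[6.1467] v=[-2.5153]
Step 7: x=[5.6358] v=[-2.5544]
Step 8: x=[5.1443] v=[-2.4573]
Step 9: x=[4.6985] v=[-2.2291]
Step 10: x=[4.3221] v=[-1.8820]
Step 11: x=[4.0352] v=[-1.4346]
Step 12: x=[3.8531] v=[-0.9107]
Step 13: x=[3.7855] v=[-0.3382]
Step 14: x=[3.8360] v=[0.2523]
First v>=0 after going negative at step 14, time=2.8000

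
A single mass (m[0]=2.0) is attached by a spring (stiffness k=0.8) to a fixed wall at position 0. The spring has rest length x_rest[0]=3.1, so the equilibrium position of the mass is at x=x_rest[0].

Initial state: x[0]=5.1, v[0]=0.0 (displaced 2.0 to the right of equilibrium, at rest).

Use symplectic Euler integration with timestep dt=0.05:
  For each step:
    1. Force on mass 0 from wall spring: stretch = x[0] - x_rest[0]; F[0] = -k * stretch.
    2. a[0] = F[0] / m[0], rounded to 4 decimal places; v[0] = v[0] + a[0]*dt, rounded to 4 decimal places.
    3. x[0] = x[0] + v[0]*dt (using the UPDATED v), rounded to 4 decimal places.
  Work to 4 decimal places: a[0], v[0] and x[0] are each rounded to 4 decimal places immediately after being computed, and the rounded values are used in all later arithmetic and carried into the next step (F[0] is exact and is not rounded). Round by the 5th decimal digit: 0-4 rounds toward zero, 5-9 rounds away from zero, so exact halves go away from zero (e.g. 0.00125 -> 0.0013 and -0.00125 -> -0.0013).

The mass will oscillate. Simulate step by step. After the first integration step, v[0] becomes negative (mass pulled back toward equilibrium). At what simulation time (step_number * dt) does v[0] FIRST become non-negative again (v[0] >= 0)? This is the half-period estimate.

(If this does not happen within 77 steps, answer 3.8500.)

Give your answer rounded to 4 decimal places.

Answer: 3.8500

Derivation:
Step 0: x=[5.1000] v=[0.0000]
Step 1: x=[5.0980] v=[-0.0400]
Step 2: x=[5.0940] v=[-0.0800]
Step 3: x=[5.0880] v=[-0.1199]
Step 4: x=[5.0800] v=[-0.1597]
Step 5: x=[5.0700] v=[-0.1993]
Step 6: x=[5.0581] v=[-0.2387]
Step 7: x=[5.0442] v=[-0.2779]
Step 8: x=[5.0284] v=[-0.3168]
Step 9: x=[5.0106] v=[-0.3554]
Step 10: x=[4.9909] v=[-0.3936]
Step 11: x=[4.9693] v=[-0.4314]
Step 12: x=[4.9459] v=[-0.4688]
Step 13: x=[4.9206] v=[-0.5057]
Step 14: x=[4.8935] v=[-0.5421]
Step 15: x=[4.8646] v=[-0.5780]
Step 16: x=[4.8339] v=[-0.6133]
Step 17: x=[4.8015] v=[-0.6480]
Step 18: x=[4.7674] v=[-0.6820]
Step 19: x=[4.7316] v=[-0.7154]
Step 20: x=[4.6942] v=[-0.7480]
Step 21: x=[4.6552] v=[-0.7799]
Step 22: x=[4.6147] v=[-0.8110]
Step 23: x=[4.5726] v=[-0.8413]
Step 24: x=[4.5291] v=[-0.8708]
Step 25: x=[4.4841] v=[-0.8994]
Step 26: x=[4.4377] v=[-0.9271]
Step 27: x=[4.3900] v=[-0.9539]
Step 28: x=[4.3410] v=[-0.9797]
Step 29: x=[4.2908] v=[-1.0045]
Step 30: x=[4.2394] v=[-1.0283]
Step 31: x=[4.1868] v=[-1.0511]
Step 32: x=[4.1332] v=[-1.0728]
Step 33: x=[4.0785] v=[-1.0935]
Step 34: x=[4.0228] v=[-1.1131]
Step 35: x=[3.9662] v=[-1.1316]
Step 36: x=[3.9088] v=[-1.1489]
Step 37: x=[3.8505] v=[-1.1651]
Step 38: x=[3.7915] v=[-1.1801]
Step 39: x=[3.7318] v=[-1.1939]
Step 40: x=[3.6715] v=[-1.2065]
Step 41: x=[3.6106] v=[-1.2179]
Step 42: x=[3.5492] v=[-1.2281]
Step 43: x=[3.4873] v=[-1.2371]
Step 44: x=[3.4251] v=[-1.2448]
Step 45: x=[3.3625] v=[-1.2513]
Step 46: x=[3.2997] v=[-1.2566]
Step 47: x=[3.2367] v=[-1.2606]
Step 48: x=[3.1735] v=[-1.2633]
Step 49: x=[3.1103] v=[-1.2648]
Step 50: x=[3.0471] v=[-1.2650]
Step 51: x=[2.9839] v=[-1.2639]
Step 52: x=[2.9208] v=[-1.2616]
Step 53: x=[2.8579] v=[-1.2580]
Step 54: x=[2.7952] v=[-1.2532]
Step 55: x=[2.7328] v=[-1.2471]
Step 56: x=[2.6708] v=[-1.2398]
Step 57: x=[2.6092] v=[-1.2312]
Step 58: x=[2.5481] v=[-1.2214]
Step 59: x=[2.4876] v=[-1.2104]
Step 60: x=[2.4277] v=[-1.1982]
Step 61: x=[2.3685] v=[-1.1848]
Step 62: x=[2.3100] v=[-1.1702]
Step 63: x=[2.2523] v=[-1.1544]
Step 64: x=[2.1954] v=[-1.1374]
Step 65: x=[2.1394] v=[-1.1193]
Step 66: x=[2.0844] v=[-1.1001]
Step 67: x=[2.0304] v=[-1.0798]
Step 68: x=[1.9775] v=[-1.0584]
Step 69: x=[1.9257] v=[-1.0360]
Step 70: x=[1.8751] v=[-1.0125]
Step 71: x=[1.8257] v=[-0.9880]
Step 72: x=[1.7776] v=[-0.9625]
Step 73: x=[1.7308] v=[-0.9361]
Step 74: x=[1.6854] v=[-0.9087]
Step 75: x=[1.6414] v=[-0.8804]
Step 76: x=[1.5988] v=[-0.8512]
Step 77: x=[1.5577] v=[-0.8212]
v[0] did not become non-negative within 77 steps; using fallback time=3.8500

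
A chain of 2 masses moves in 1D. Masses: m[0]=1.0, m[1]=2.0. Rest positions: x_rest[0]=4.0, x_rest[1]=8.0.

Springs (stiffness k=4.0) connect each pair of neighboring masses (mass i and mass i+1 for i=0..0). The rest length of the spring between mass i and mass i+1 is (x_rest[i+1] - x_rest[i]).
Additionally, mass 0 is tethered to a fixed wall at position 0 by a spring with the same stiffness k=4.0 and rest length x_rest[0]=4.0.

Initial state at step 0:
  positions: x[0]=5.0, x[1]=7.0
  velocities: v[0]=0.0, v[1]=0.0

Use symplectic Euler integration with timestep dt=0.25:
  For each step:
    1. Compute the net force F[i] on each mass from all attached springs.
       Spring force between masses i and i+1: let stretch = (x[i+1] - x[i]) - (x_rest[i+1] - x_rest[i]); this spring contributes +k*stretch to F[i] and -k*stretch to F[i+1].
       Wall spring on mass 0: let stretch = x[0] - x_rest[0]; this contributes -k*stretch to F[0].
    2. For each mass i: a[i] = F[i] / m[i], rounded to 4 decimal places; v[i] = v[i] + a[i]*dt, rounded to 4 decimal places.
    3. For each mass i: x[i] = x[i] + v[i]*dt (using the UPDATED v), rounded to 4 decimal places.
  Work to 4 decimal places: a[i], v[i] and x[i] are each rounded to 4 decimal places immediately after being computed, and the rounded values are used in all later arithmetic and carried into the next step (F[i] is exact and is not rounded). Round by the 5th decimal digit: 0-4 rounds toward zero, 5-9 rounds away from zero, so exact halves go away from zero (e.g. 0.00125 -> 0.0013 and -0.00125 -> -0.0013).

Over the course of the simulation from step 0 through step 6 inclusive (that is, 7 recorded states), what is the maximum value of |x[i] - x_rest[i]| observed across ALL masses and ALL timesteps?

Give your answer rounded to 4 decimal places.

Step 0: x=[5.0000 7.0000] v=[0.0000 0.0000]
Step 1: x=[4.2500 7.2500] v=[-3.0000 1.0000]
Step 2: x=[3.1875 7.6250] v=[-4.2500 1.5000]
Step 3: x=[2.4375 7.9453] v=[-3.0000 1.2813]
Step 4: x=[2.4551 8.0772] v=[0.0703 0.5274]
Step 5: x=[3.2644 8.0063] v=[3.2373 -0.2837]
Step 6: x=[4.4431 7.8426] v=[4.7148 -0.6547]
Max displacement = 1.5625

Answer: 1.5625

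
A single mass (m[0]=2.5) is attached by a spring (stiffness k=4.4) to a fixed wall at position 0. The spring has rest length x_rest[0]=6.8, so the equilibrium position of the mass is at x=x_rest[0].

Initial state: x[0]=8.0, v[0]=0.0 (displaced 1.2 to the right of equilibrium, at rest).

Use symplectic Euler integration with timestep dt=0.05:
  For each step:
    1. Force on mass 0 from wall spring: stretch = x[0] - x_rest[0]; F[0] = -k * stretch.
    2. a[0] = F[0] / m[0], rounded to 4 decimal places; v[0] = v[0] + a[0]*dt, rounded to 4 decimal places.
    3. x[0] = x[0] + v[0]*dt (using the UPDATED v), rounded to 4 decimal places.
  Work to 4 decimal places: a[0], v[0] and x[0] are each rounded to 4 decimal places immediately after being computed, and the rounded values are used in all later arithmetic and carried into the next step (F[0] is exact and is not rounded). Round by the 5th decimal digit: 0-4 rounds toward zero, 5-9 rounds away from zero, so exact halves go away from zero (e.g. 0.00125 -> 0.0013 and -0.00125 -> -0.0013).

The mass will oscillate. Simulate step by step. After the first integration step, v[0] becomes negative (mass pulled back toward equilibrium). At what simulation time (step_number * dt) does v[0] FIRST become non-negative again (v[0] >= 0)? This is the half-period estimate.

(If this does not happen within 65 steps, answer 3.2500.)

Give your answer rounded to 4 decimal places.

Step 0: x=[8.0000] v=[0.0000]
Step 1: x=[7.9947] v=[-0.1056]
Step 2: x=[7.9842] v=[-0.2107]
Step 3: x=[7.9685] v=[-0.3149]
Step 4: x=[7.9476] v=[-0.4177]
Step 5: x=[7.9217] v=[-0.5187]
Step 6: x=[7.8908] v=[-0.6174]
Step 7: x=[7.8551] v=[-0.7134]
Step 8: x=[7.8148] v=[-0.8063]
Step 9: x=[7.7700] v=[-0.8956]
Step 10: x=[7.7210] v=[-0.9810]
Step 11: x=[7.6679] v=[-1.0621]
Step 12: x=[7.6110] v=[-1.1385]
Step 13: x=[7.5505] v=[-1.2099]
Step 14: x=[7.4867] v=[-1.2759]
Step 15: x=[7.4199] v=[-1.3363]
Step 16: x=[7.3504] v=[-1.3909]
Step 17: x=[7.2784] v=[-1.4393]
Step 18: x=[7.2043] v=[-1.4814]
Step 19: x=[7.1285] v=[-1.5170]
Step 20: x=[7.0512] v=[-1.5459]
Step 21: x=[6.9728] v=[-1.5680]
Step 22: x=[6.8936] v=[-1.5832]
Step 23: x=[6.8140] v=[-1.5914]
Step 24: x=[6.7344] v=[-1.5926]
Step 25: x=[6.6551] v=[-1.5868]
Step 26: x=[6.5764] v=[-1.5741]
Step 27: x=[6.4987] v=[-1.5544]
Step 28: x=[6.4223] v=[-1.5279]
Step 29: x=[6.3476] v=[-1.4947]
Step 30: x=[6.2749] v=[-1.4549]
Step 31: x=[6.2045] v=[-1.4087]
Step 32: x=[6.1367] v=[-1.3563]
Step 33: x=[6.0718] v=[-1.2979]
Step 34: x=[6.0101] v=[-1.2338]
Step 35: x=[5.9519] v=[-1.1643]
Step 36: x=[5.8974] v=[-1.0897]
Step 37: x=[5.8469] v=[-1.0103]
Step 38: x=[5.8006] v=[-0.9264]
Step 39: x=[5.7587] v=[-0.8385]
Step 40: x=[5.7214] v=[-0.7469]
Step 41: x=[5.6888] v=[-0.6520]
Step 42: x=[5.6611] v=[-0.5542]
Step 43: x=[5.6384] v=[-0.4540]
Step 44: x=[5.6208] v=[-0.3518]
Step 45: x=[5.6084] v=[-0.2480]
Step 46: x=[5.6012] v=[-0.1431]
Step 47: x=[5.5993] v=[-0.0376]
Step 48: x=[5.6027] v=[0.0681]
First v>=0 after going negative at step 48, time=2.4000

Answer: 2.4000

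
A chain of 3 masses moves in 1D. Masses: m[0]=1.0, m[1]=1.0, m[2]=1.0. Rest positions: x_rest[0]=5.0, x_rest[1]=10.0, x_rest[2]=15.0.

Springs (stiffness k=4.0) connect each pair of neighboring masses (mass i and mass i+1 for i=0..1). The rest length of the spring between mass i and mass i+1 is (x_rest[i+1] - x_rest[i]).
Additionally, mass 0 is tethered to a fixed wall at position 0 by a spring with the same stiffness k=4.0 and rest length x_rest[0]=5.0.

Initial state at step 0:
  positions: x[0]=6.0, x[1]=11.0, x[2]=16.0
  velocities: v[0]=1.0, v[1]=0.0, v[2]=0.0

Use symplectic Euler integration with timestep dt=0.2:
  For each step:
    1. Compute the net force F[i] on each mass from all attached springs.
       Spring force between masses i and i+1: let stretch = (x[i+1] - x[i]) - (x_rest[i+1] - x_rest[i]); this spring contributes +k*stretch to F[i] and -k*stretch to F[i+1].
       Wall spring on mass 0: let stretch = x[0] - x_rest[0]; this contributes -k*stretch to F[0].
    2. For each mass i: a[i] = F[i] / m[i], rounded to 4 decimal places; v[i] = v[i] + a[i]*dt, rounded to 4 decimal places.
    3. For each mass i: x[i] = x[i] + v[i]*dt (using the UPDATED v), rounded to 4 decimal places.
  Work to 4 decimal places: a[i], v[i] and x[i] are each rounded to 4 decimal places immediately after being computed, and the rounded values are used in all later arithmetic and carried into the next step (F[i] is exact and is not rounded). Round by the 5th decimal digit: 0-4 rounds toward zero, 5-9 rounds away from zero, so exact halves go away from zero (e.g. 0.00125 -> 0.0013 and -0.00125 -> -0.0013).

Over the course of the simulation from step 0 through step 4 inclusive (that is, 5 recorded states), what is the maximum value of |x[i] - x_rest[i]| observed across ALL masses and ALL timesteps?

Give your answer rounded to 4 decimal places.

Answer: 1.0400

Derivation:
Step 0: x=[6.0000 11.0000 16.0000] v=[1.0000 0.0000 0.0000]
Step 1: x=[6.0400 11.0000 16.0000] v=[0.2000 0.0000 0.0000]
Step 2: x=[5.9072 11.0064 16.0000] v=[-0.6640 0.0320 0.0000]
Step 3: x=[5.6451 10.9959 16.0010] v=[-1.3104 -0.0525 0.0051]
Step 4: x=[5.3359 10.9301 16.0012] v=[-1.5458 -0.3291 0.0010]
Max displacement = 1.0400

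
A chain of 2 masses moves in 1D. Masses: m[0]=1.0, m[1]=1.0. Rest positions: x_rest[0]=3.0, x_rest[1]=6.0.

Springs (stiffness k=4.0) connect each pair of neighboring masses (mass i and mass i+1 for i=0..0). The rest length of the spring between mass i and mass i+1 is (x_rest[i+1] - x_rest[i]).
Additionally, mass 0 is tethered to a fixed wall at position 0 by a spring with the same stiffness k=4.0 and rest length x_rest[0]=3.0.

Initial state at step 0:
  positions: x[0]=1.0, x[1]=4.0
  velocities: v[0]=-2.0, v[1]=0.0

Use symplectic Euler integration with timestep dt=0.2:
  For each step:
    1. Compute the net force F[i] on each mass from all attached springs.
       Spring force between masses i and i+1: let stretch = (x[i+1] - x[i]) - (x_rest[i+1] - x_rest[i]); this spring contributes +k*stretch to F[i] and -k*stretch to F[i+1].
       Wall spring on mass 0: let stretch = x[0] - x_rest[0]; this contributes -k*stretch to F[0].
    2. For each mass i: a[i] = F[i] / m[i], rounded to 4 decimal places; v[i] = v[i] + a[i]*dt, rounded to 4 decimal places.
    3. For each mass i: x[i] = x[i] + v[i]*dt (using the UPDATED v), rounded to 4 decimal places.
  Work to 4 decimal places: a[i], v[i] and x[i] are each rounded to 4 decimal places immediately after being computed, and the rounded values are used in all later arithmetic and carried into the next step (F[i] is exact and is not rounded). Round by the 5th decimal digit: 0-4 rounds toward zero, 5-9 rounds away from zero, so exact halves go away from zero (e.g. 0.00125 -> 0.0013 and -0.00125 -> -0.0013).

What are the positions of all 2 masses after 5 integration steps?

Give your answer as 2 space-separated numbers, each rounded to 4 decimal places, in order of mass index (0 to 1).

Answer: 2.8629 4.4596

Derivation:
Step 0: x=[1.0000 4.0000] v=[-2.0000 0.0000]
Step 1: x=[0.9200 4.0000] v=[-0.4000 0.0000]
Step 2: x=[1.1856 3.9872] v=[1.3280 -0.0640]
Step 3: x=[1.7098 4.0061] v=[2.6208 0.0947]
Step 4: x=[2.3278 4.1376] v=[3.0900 0.6577]
Step 5: x=[2.8629 4.4596] v=[2.6756 1.6099]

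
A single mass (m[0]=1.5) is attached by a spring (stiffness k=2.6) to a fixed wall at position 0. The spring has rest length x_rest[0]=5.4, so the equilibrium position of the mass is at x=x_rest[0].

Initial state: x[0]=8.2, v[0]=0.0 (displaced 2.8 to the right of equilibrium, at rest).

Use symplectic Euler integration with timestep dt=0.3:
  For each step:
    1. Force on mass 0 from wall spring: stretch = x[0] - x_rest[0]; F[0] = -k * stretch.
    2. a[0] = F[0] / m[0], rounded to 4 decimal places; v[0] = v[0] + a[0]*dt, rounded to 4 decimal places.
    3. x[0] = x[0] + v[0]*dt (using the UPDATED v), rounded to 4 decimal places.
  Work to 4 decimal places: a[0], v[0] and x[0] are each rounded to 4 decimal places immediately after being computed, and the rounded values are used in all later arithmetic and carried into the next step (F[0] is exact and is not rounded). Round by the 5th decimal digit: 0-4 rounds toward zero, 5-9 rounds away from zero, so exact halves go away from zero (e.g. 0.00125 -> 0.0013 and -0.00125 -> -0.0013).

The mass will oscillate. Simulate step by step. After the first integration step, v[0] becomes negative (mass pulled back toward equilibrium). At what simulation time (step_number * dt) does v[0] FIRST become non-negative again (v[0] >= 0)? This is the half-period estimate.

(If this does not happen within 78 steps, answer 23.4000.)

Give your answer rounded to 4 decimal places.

Step 0: x=[8.2000] v=[0.0000]
Step 1: x=[7.7632] v=[-1.4560]
Step 2: x=[6.9577] v=[-2.6849]
Step 3: x=[5.9092] v=[-3.4949]
Step 4: x=[4.7813] v=[-3.7597]
Step 5: x=[3.7499] v=[-3.4380]
Step 6: x=[2.9759] v=[-2.5799]
Step 7: x=[2.5801] v=[-1.3194]
Step 8: x=[2.6242] v=[0.1469]
First v>=0 after going negative at step 8, time=2.4000

Answer: 2.4000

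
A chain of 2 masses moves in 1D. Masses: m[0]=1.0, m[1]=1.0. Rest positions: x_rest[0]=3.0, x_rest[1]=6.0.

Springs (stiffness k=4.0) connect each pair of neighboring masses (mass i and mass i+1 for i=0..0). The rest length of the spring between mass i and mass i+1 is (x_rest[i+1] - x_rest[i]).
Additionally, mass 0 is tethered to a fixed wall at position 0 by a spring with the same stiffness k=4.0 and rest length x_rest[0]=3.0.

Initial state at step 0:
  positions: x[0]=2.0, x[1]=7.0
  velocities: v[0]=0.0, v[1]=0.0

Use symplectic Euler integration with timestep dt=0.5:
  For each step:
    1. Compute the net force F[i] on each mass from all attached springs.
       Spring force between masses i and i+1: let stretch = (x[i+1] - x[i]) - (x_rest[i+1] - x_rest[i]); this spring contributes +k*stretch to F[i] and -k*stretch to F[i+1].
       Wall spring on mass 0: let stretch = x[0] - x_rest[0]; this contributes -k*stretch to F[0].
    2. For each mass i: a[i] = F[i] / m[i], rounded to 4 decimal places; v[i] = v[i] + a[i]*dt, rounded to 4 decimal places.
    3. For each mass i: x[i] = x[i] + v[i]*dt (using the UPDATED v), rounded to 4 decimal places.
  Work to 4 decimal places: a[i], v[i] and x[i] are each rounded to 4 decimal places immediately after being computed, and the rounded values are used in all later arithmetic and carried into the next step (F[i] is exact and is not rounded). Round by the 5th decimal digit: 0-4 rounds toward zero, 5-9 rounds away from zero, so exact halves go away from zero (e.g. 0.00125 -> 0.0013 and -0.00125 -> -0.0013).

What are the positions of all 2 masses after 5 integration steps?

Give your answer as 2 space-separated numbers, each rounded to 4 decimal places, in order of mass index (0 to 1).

Step 0: x=[2.0000 7.0000] v=[0.0000 0.0000]
Step 1: x=[5.0000 5.0000] v=[6.0000 -4.0000]
Step 2: x=[3.0000 6.0000] v=[-4.0000 2.0000]
Step 3: x=[1.0000 7.0000] v=[-4.0000 2.0000]
Step 4: x=[4.0000 5.0000] v=[6.0000 -4.0000]
Step 5: x=[4.0000 5.0000] v=[0.0000 0.0000]

Answer: 4.0000 5.0000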